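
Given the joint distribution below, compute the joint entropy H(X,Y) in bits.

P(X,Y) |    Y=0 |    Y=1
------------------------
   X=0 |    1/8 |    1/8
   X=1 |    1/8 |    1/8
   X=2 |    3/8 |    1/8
2.4056 bits

Joint entropy is H(X,Y) = -Σ_{x,y} p(x,y) log p(x,y).

Summing over all non-zero entries:
H(X,Y) = -[1/8·log_2(1/8) + 1/8·log_2(1/8) + 1/8·log_2(1/8) + 1/8·log_2(1/8) + 3/8·log_2(3/8) + 1/8·log_2(1/8)]
H(X,Y) = 2.4056 bits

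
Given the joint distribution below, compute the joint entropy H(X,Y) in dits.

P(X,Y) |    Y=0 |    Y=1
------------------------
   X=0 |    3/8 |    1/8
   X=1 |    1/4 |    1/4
0.5737 dits

Joint entropy is H(X,Y) = -Σ_{x,y} p(x,y) log p(x,y).

Summing over all non-zero entries:
H(X,Y) = -[3/8·log_10(3/8) + 1/8·log_10(1/8) + 1/4·log_10(1/4) + 1/4·log_10(1/4)]
H(X,Y) = 0.5737 dits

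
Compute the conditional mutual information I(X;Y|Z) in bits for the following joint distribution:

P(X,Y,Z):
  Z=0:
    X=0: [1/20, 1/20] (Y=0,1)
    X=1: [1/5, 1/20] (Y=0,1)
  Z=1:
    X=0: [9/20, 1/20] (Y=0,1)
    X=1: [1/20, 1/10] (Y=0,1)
0.1559 bits

Conditional mutual information: I(X;Y|Z) = H(X|Z) + H(Y|Z) - H(X,Y|Z)

H(Z) = 0.9341
H(X,Z) = 1.7427 → H(X|Z) = 0.8087
H(Y,Z) = 1.7427 → H(Y|Z) = 0.8087
H(X,Y,Z) = 2.3955 → H(X,Y|Z) = 1.4614

I(X;Y|Z) = 0.8087 + 0.8087 - 1.4614 = 0.1559 bits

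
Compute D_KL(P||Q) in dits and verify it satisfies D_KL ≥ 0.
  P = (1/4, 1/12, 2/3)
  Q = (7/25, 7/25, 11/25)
0.0641 dits

KL divergence satisfies the Gibbs inequality: D_KL(P||Q) ≥ 0 for all distributions P, Q.

D_KL(P||Q) = Σ p(x) log(p(x)/q(x))
Term by term:
  x=0: 1/4 × log_10[(1/4)/(7/25)] = -0.0123
  x=1: 1/12 × log_10[(1/12)/(7/25)] = -0.0439
  x=2: 2/3 × log_10[(2/3)/(11/25)] = 0.1203
D_KL(P||Q) = 0.0641 dits

D_KL(P||Q) = 0.0641 ≥ 0 ✓

This non-negativity is a fundamental property: relative entropy cannot be negative because it measures how different Q is from P.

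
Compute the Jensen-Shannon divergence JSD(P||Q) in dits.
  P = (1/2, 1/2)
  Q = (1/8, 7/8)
0.0374 dits

Jensen-Shannon divergence is:
JSD(P||Q) = 0.5 × D_KL(P||M) + 0.5 × D_KL(Q||M)
where M = 0.5 × (P + Q) is the mixture distribution.

M = 0.5 × (1/2, 1/2) + 0.5 × (1/8, 7/8) = (5/16, 11/16)

D_KL(P||M) = 0.0329 dits
D_KL(Q||M) = 0.0419 dits

JSD(P||Q) = 0.5 × 0.0329 + 0.5 × 0.0419 = 0.0374 dits

Unlike KL divergence, JSD is symmetric and bounded: 0 ≤ JSD ≤ log(2).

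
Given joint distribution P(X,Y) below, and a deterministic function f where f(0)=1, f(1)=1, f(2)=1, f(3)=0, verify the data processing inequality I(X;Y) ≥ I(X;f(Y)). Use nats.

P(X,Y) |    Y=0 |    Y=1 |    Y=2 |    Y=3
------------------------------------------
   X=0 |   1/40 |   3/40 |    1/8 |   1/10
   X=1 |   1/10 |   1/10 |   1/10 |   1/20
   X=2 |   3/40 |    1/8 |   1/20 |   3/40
I(X;Y) = 0.0562, I(X;f(Y)) = 0.0135, inequality holds: 0.0562 ≥ 0.0135

Data Processing Inequality: For any Markov chain X → Y → Z, we have I(X;Y) ≥ I(X;Z).

Here Z = f(Y) is a deterministic function of Y, forming X → Y → Z.

Original I(X;Y) = 0.0562 nats

After applying f:
P(X,Z) where Z=f(Y):
- P(X,Z=0) = P(X,Y=3)
- P(X,Z=1) = P(X,Y=0) + P(X,Y=1) + P(X,Y=2)

I(X;Z) = I(X;f(Y)) = 0.0135 nats

Verification: 0.0562 ≥ 0.0135 ✓

Information cannot be created by processing; the function f can only lose information about X.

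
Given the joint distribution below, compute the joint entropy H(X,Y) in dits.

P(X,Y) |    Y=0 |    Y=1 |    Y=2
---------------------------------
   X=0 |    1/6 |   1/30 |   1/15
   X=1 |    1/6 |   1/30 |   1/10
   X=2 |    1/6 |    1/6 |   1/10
0.8956 dits

Joint entropy is H(X,Y) = -Σ_{x,y} p(x,y) log p(x,y).

Summing over all non-zero entries:
H(X,Y) = -[1/6·log_10(1/6) + 1/30·log_10(1/30) + 1/15·log_10(1/15) + 1/6·log_10(1/6) + 1/30·log_10(1/30) + 1/10·log_10(1/10) + 1/6·log_10(1/6) + 1/6·log_10(1/6) + 1/10·log_10(1/10)]
H(X,Y) = 0.8956 dits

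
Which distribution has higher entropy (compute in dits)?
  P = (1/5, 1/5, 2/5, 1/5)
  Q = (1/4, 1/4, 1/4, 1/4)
Q

Computing entropies in dits:
H(P) = 0.5786
H(Q) = 0.6021

Distribution Q has higher entropy.

Intuition: The distribution closer to uniform (more spread out) has higher entropy.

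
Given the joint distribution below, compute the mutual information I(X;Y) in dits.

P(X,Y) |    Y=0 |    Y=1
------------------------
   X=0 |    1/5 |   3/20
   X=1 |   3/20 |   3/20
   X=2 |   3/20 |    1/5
0.0031 dits

Mutual information: I(X;Y) = H(X) + H(Y) - H(X,Y)

Marginals:
P(X) = (7/20, 3/10, 7/20), H(X) = 0.4760 dits
P(Y) = (1/2, 1/2), H(Y) = 0.3010 dits

Joint entropy: H(X,Y) = 0.7739 dits

I(X;Y) = 0.4760 + 0.3010 - 0.7739 = 0.0031 dits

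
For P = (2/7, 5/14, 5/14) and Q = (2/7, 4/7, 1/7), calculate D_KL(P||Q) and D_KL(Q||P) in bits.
D_KL(P||Q) = 0.2299, D_KL(Q||P) = 0.1986

KL divergence is not symmetric: D_KL(P||Q) ≠ D_KL(Q||P) in general.

D_KL(P||Q) = 0.2299 bits
D_KL(Q||P) = 0.1986 bits

No, they are not equal!

This asymmetry is why KL divergence is not a true distance metric.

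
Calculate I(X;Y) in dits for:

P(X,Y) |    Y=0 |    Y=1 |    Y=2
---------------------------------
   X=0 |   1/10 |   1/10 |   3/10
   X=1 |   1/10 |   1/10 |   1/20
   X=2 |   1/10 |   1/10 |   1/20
0.0375 dits

Mutual information: I(X;Y) = H(X) + H(Y) - H(X,Y)

Marginals:
P(X) = (1/2, 1/4, 1/4), H(X) = 0.4515 dits
P(Y) = (3/10, 3/10, 2/5), H(Y) = 0.4729 dits

Joint entropy: H(X,Y) = 0.8870 dits

I(X;Y) = 0.4515 + 0.4729 - 0.8870 = 0.0375 dits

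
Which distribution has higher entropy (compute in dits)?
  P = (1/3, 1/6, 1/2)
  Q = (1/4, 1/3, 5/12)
Q

Computing entropies in dits:
H(P) = 0.4392
H(Q) = 0.4680

Distribution Q has higher entropy.

Intuition: The distribution closer to uniform (more spread out) has higher entropy.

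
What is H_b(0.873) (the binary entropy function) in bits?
0.5492 bits

The binary entropy function is:
H(p) = -p log(p) - (1-p) log(1-p)

H(0.873) = -0.873 × log_2(0.873) - 0.127 × log_2(0.127)
H(0.873) = 0.5492 bits

Note: Binary entropy is maximized at p=0.5 (H=1 bit) and minimized at p=0 or p=1 (H=0).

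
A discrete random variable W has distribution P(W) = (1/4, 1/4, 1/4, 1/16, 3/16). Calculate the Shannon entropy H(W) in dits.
0.6631 dits

Shannon entropy is H(X) = -Σ p(x) log p(x).

For P = (1/4, 1/4, 1/4, 1/16, 3/16):
H = -1/4 × log_10(1/4) -1/4 × log_10(1/4) -1/4 × log_10(1/4) -1/16 × log_10(1/16) -3/16 × log_10(3/16)
H = 0.6631 dits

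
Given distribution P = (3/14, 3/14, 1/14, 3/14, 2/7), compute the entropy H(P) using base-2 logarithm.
2.2170 bits

Shannon entropy is H(X) = -Σ p(x) log p(x).

For P = (3/14, 3/14, 1/14, 3/14, 2/7):
H = -3/14 × log_2(3/14) -3/14 × log_2(3/14) -1/14 × log_2(1/14) -3/14 × log_2(3/14) -2/7 × log_2(2/7)
H = 2.2170 bits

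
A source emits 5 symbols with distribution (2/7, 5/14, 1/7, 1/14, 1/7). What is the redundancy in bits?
0.2010 bits

Redundancy measures how far a source is from maximum entropy:
R = H_max - H(X)

Maximum entropy for 5 symbols: H_max = log_2(5) = 2.3219 bits
Actual entropy: H(X) = 2.1210 bits
Redundancy: R = 2.3219 - 2.1210 = 0.2010 bits

This redundancy represents potential for compression: the source could be compressed by 0.2010 bits per symbol.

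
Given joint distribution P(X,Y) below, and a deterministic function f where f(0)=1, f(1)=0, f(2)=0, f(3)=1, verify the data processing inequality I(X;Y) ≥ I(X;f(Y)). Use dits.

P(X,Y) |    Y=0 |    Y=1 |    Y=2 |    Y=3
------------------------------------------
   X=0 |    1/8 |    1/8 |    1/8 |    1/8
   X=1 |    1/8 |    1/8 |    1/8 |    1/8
I(X;Y) = 0.0000, I(X;f(Y)) = 0.0000, inequality holds: 0.0000 ≥ 0.0000

Data Processing Inequality: For any Markov chain X → Y → Z, we have I(X;Y) ≥ I(X;Z).

Here Z = f(Y) is a deterministic function of Y, forming X → Y → Z.

Original I(X;Y) = 0.0000 dits

After applying f:
P(X,Z) where Z=f(Y):
- P(X,Z=0) = P(X,Y=1) + P(X,Y=2)
- P(X,Z=1) = P(X,Y=0) + P(X,Y=3)

I(X;Z) = I(X;f(Y)) = 0.0000 dits

Verification: 0.0000 ≥ 0.0000 ✓

Information cannot be created by processing; the function f can only lose information about X.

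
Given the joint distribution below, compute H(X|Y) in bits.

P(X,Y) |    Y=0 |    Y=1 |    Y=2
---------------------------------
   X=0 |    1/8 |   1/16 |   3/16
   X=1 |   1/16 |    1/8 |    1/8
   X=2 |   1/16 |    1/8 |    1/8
1.5316 bits

Using the chain rule: H(X|Y) = H(X,Y) - H(Y)

First, compute H(X,Y) = 3.0778 bits

Marginal P(Y) = (1/4, 5/16, 7/16)
H(Y) = 1.5462 bits

H(X|Y) = H(X,Y) - H(Y) = 3.0778 - 1.5462 = 1.5316 bits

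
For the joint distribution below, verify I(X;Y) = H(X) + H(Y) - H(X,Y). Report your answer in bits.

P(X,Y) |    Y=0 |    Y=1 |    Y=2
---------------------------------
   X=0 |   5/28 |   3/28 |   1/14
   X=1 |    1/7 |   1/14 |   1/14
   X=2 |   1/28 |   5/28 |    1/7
I(X;Y) = 0.1322 bits

Mutual information has multiple equivalent forms:
- I(X;Y) = H(X) - H(X|Y)
- I(X;Y) = H(Y) - H(Y|X)
- I(X;Y) = H(X) + H(Y) - H(X,Y)

Computing all quantities:
H(X) = 1.5774, H(Y) = 1.5774, H(X,Y) = 3.0226
H(X|Y) = 1.4452, H(Y|X) = 1.4452

Verification:
H(X) - H(X|Y) = 1.5774 - 1.4452 = 0.1322
H(Y) - H(Y|X) = 1.5774 - 1.4452 = 0.1322
H(X) + H(Y) - H(X,Y) = 1.5774 + 1.5774 - 3.0226 = 0.1322

All forms give I(X;Y) = 0.1322 bits. ✓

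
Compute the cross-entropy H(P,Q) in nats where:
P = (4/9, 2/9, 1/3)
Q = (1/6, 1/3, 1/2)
1.2715 nats

Cross-entropy: H(P,Q) = -Σ p(x) log q(x)

Alternatively: H(P,Q) = H(P) + D_KL(P||Q)
H(P) = 1.0609 nats
D_KL(P||Q) = 0.2107 nats

H(P,Q) = 1.0609 + 0.2107 = 1.2715 nats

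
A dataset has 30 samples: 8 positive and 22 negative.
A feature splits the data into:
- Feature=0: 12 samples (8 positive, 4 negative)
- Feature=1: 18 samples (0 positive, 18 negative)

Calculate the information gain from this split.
0.4693 bits

Information Gain = H(Y) - H(Y|Feature)

Before split:
P(positive) = 8/30 = 0.2667
H(Y) = 0.8366 bits

After split:
Feature=0: H = 0.9183 bits (weight = 12/30)
Feature=1: H = 0.0000 bits (weight = 18/30)
H(Y|Feature) = (12/30)×0.9183 + (18/30)×0.0000 = 0.3673 bits

Information Gain = 0.8366 - 0.3673 = 0.4693 bits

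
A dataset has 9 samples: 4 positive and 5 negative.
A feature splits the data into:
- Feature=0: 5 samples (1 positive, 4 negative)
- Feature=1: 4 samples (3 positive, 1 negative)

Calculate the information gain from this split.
0.2294 bits

Information Gain = H(Y) - H(Y|Feature)

Before split:
P(positive) = 4/9 = 0.4444
H(Y) = 0.9911 bits

After split:
Feature=0: H = 0.7219 bits (weight = 5/9)
Feature=1: H = 0.8113 bits (weight = 4/9)
H(Y|Feature) = (5/9)×0.7219 + (4/9)×0.8113 = 0.7616 bits

Information Gain = 0.9911 - 0.7616 = 0.2294 bits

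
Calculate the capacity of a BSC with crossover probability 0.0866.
0.5750 bits

For a binary symmetric channel (BSC) with error probability p:
Capacity C = 1 - H(p) bits per symbol

where H(p) = -p log₂(p) - (1-p) log₂(1-p) is the binary entropy function.

H(0.0866) = 0.4250 bits
C = 1 - 0.4250 = 0.5750 bits per symbol

This means we can reliably transmit up to 0.5750 bits of information per channel use.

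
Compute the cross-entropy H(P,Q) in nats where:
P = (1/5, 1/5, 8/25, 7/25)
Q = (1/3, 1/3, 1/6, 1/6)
1.5145 nats

Cross-entropy: H(P,Q) = -Σ p(x) log q(x)

Alternatively: H(P,Q) = H(P) + D_KL(P||Q)
H(P) = 1.3648 nats
D_KL(P||Q) = 0.1497 nats

H(P,Q) = 1.3648 + 0.1497 = 1.5145 nats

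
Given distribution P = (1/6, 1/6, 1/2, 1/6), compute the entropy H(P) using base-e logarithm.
1.2425 nats

Shannon entropy is H(X) = -Σ p(x) log p(x).

For P = (1/6, 1/6, 1/2, 1/6):
H = -1/6 × log_e(1/6) -1/6 × log_e(1/6) -1/2 × log_e(1/2) -1/6 × log_e(1/6)
H = 1.2425 nats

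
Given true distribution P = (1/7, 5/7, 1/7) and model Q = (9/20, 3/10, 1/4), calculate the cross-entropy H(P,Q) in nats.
1.1721 nats

Cross-entropy: H(P,Q) = -Σ p(x) log q(x)

Alternatively: H(P,Q) = H(P) + D_KL(P||Q)
H(P) = 0.7963 nats
D_KL(P||Q) = 0.3758 nats

H(P,Q) = 0.7963 + 0.3758 = 1.1721 nats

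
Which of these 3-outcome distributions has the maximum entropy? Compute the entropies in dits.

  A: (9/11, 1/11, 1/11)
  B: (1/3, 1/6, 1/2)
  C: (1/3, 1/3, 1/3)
C

For a discrete distribution over n outcomes, entropy is maximized by the uniform distribution.

Computing entropies:
H(A) = 0.2606 dits
H(B) = 0.4392 dits
H(C) = 0.4771 dits

The uniform distribution (where all probabilities equal 1/3) achieves the maximum entropy of log_10(3) = 0.4771 dits.

Distribution C has the highest entropy.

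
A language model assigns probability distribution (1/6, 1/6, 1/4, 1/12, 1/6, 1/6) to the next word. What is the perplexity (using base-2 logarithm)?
5.7440

Perplexity is 2^H (or exp(H) for natural log).

First, H = -Σ p log p = 2.5221 bits
Perplexity = 2^2.5221 = 5.7440

Interpretation: The model's uncertainty is equivalent to choosing uniformly among 5.7 options.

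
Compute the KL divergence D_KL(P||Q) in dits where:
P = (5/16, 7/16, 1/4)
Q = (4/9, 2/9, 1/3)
0.0497 dits

KL divergence: D_KL(P||Q) = Σ p(x) log(p(x)/q(x))

Computing term by term:
  x=0: 5/16 × log_10[(5/16)/(4/9)] = 5/16 × -0.1530 = -0.0478
  x=1: 7/16 × log_10[(7/16)/(2/9)] = 7/16 × 0.2942 = 0.1287
  x=2: 1/4 × log_10[(1/4)/(1/3)] = 1/4 × -0.1249 = -0.0312

D_KL(P||Q) = 0.0497 dits

Note: KL divergence is always non-negative and equals 0 iff P = Q.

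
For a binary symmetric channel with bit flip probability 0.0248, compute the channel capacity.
0.8324 bits

For a binary symmetric channel (BSC) with error probability p:
Capacity C = 1 - H(p) bits per symbol

where H(p) = -p log₂(p) - (1-p) log₂(1-p) is the binary entropy function.

H(0.0248) = 0.1676 bits
C = 1 - 0.1676 = 0.8324 bits per symbol

This means we can reliably transmit up to 0.8324 bits of information per channel use.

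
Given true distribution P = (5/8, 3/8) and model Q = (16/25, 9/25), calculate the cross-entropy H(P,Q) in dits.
0.2875 dits

Cross-entropy: H(P,Q) = -Σ p(x) log q(x)

Alternatively: H(P,Q) = H(P) + D_KL(P||Q)
H(P) = 0.2873 dits
D_KL(P||Q) = 0.0002 dits

H(P,Q) = 0.2873 + 0.0002 = 0.2875 dits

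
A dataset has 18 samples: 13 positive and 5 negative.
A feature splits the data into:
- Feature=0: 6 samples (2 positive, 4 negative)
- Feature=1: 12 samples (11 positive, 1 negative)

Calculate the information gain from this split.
0.2704 bits

Information Gain = H(Y) - H(Y|Feature)

Before split:
P(positive) = 13/18 = 0.7222
H(Y) = 0.8524 bits

After split:
Feature=0: H = 0.9183 bits (weight = 6/18)
Feature=1: H = 0.4138 bits (weight = 12/18)
H(Y|Feature) = (6/18)×0.9183 + (12/18)×0.4138 = 0.5820 bits

Information Gain = 0.8524 - 0.5820 = 0.2704 bits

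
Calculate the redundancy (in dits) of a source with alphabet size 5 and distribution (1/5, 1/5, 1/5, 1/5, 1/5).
0.0000 dits

Redundancy measures how far a source is from maximum entropy:
R = H_max - H(X)

Maximum entropy for 5 symbols: H_max = log_10(5) = 0.6990 dits
Actual entropy: H(X) = 0.6990 dits
Redundancy: R = 0.6990 - 0.6990 = 0.0000 dits

This redundancy represents potential for compression: the source could be compressed by 0.0000 dits per symbol.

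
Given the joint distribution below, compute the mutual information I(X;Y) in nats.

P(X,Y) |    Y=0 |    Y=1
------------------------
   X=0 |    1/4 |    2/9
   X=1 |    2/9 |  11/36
0.0059 nats

Mutual information: I(X;Y) = H(X) + H(Y) - H(X,Y)

Marginals:
P(X) = (17/36, 19/36), H(X) = 0.6916 nats
P(Y) = (17/36, 19/36), H(Y) = 0.6916 nats

Joint entropy: H(X,Y) = 1.3773 nats

I(X;Y) = 0.6916 + 0.6916 - 1.3773 = 0.0059 nats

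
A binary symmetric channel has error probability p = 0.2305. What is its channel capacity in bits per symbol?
0.2211 bits

For a binary symmetric channel (BSC) with error probability p:
Capacity C = 1 - H(p) bits per symbol

where H(p) = -p log₂(p) - (1-p) log₂(1-p) is the binary entropy function.

H(0.2305) = 0.7789 bits
C = 1 - 0.7789 = 0.2211 bits per symbol

This means we can reliably transmit up to 0.2211 bits of information per channel use.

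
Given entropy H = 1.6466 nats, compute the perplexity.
5.1893

Perplexity is e^H (or exp(H) for natural log).

H = 1.6466 nats
Perplexity = e^1.6466 = 5.1893

Interpretation: The model's uncertainty is equivalent to choosing uniformly among 5.2 options.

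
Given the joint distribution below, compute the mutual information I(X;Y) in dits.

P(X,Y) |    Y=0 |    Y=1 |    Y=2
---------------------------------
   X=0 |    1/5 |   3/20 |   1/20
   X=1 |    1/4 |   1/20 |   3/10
0.0468 dits

Mutual information: I(X;Y) = H(X) + H(Y) - H(X,Y)

Marginals:
P(X) = (2/5, 3/5), H(X) = 0.2923 dits
P(Y) = (9/20, 1/5, 7/20), H(Y) = 0.4554 dits

Joint entropy: H(X,Y) = 0.7009 dits

I(X;Y) = 0.2923 + 0.4554 - 0.7009 = 0.0468 dits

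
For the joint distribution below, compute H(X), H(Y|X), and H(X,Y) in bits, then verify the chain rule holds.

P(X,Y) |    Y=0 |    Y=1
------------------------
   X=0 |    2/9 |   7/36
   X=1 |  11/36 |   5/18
H(X,Y) = 1.9776, H(X) = 0.9799, H(Y|X) = 0.9977 (all in bits)

Chain rule: H(X,Y) = H(X) + H(Y|X)

Left side — joint entropy directly:
H(X,Y) = -Σ p(x,y) log p(x,y) = 1.9776 bits

Right side — compute H(Y|X) from the conditional distributions:
P(X) = (5/12, 7/12), so H(X) = 0.9799 bits
H(Y|X) = Σ_x P(X=x) · H(Y|X=x):
  P(Y|X=0) = (8/15, 7/15), H(Y|X=0) = 0.9968, weight P(X=0) = 5/12
  P(Y|X=1) = (11/21, 10/21), H(Y|X=1) = 0.9984, weight P(X=1) = 7/12
H(Y|X) = 0.9977 bits

H(X) + H(Y|X) = 0.9799 + 0.9977 = 1.9776 bits

Both sides equal 1.9776 bits. ✓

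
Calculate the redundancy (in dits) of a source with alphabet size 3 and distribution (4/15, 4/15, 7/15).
0.0165 dits

Redundancy measures how far a source is from maximum entropy:
R = H_max - H(X)

Maximum entropy for 3 symbols: H_max = log_10(3) = 0.4771 dits
Actual entropy: H(X) = 0.4606 dits
Redundancy: R = 0.4771 - 0.4606 = 0.0165 dits

This redundancy represents potential for compression: the source could be compressed by 0.0165 dits per symbol.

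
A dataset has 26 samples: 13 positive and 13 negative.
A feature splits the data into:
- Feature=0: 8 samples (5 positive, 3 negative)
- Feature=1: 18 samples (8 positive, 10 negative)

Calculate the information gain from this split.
0.0202 bits

Information Gain = H(Y) - H(Y|Feature)

Before split:
P(positive) = 13/26 = 0.5000
H(Y) = 1.0000 bits

After split:
Feature=0: H = 0.9544 bits (weight = 8/26)
Feature=1: H = 0.9911 bits (weight = 18/26)
H(Y|Feature) = (8/26)×0.9544 + (18/26)×0.9911 = 0.9798 bits

Information Gain = 1.0000 - 0.9798 = 0.0202 bits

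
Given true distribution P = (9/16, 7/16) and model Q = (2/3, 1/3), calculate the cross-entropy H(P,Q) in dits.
0.3078 dits

Cross-entropy: H(P,Q) = -Σ p(x) log q(x)

Alternatively: H(P,Q) = H(P) + D_KL(P||Q)
H(P) = 0.2976 dits
D_KL(P||Q) = 0.0102 dits

H(P,Q) = 0.2976 + 0.0102 = 0.3078 dits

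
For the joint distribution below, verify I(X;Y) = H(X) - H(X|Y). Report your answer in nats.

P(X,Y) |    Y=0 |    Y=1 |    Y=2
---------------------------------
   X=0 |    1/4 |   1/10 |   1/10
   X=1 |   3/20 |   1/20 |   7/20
I(X;Y) = 0.0897 nats

Mutual information has multiple equivalent forms:
- I(X;Y) = H(X) - H(X|Y)
- I(X;Y) = H(Y) - H(Y|X)
- I(X;Y) = H(X) + H(Y) - H(X,Y)

Computing all quantities:
H(X) = 0.6881, H(Y) = 1.0104, H(X,Y) = 1.6089
H(X|Y) = 0.5985, H(Y|X) = 0.9207

Verification:
H(X) - H(X|Y) = 0.6881 - 0.5985 = 0.0897
H(Y) - H(Y|X) = 1.0104 - 0.9207 = 0.0897
H(X) + H(Y) - H(X,Y) = 0.6881 + 1.0104 - 1.6089 = 0.0897

All forms give I(X;Y) = 0.0897 nats. ✓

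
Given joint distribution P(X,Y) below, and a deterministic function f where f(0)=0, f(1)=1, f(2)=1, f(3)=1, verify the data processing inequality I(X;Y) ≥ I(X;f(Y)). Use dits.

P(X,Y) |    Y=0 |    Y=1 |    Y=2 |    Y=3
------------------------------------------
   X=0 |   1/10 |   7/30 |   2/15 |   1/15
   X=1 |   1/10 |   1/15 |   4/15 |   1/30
I(X;Y) = 0.0326, I(X;f(Y)) = 0.0002, inequality holds: 0.0326 ≥ 0.0002

Data Processing Inequality: For any Markov chain X → Y → Z, we have I(X;Y) ≥ I(X;Z).

Here Z = f(Y) is a deterministic function of Y, forming X → Y → Z.

Original I(X;Y) = 0.0326 dits

After applying f:
P(X,Z) where Z=f(Y):
- P(X,Z=0) = P(X,Y=0)
- P(X,Z=1) = P(X,Y=1) + P(X,Y=2) + P(X,Y=3)

I(X;Z) = I(X;f(Y)) = 0.0002 dits

Verification: 0.0326 ≥ 0.0002 ✓

Information cannot be created by processing; the function f can only lose information about X.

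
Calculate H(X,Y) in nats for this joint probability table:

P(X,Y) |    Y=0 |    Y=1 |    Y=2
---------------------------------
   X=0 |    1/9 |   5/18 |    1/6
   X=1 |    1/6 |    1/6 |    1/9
1.7400 nats

Joint entropy is H(X,Y) = -Σ_{x,y} p(x,y) log p(x,y).

Summing over all non-zero entries:
H(X,Y) = -[1/9·log_e(1/9) + 5/18·log_e(5/18) + 1/6·log_e(1/6) + 1/6·log_e(1/6) + 1/6·log_e(1/6) + 1/9·log_e(1/9)]
H(X,Y) = 1.7400 nats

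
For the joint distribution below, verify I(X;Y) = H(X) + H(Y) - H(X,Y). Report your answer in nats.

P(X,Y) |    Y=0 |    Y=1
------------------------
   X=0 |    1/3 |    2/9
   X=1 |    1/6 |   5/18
I(X;Y) = 0.0252 nats

Mutual information has multiple equivalent forms:
- I(X;Y) = H(X) - H(X|Y)
- I(X;Y) = H(Y) - H(Y|X)
- I(X;Y) = H(X) + H(Y) - H(X,Y)

Computing all quantities:
H(X) = 0.6870, H(Y) = 0.6931, H(X,Y) = 1.3549
H(X|Y) = 0.6617, H(Y|X) = 0.6679

Verification:
H(X) - H(X|Y) = 0.6870 - 0.6617 = 0.0252
H(Y) - H(Y|X) = 0.6931 - 0.6679 = 0.0252
H(X) + H(Y) - H(X,Y) = 0.6870 + 0.6931 - 1.3549 = 0.0252

All forms give I(X;Y) = 0.0252 nats. ✓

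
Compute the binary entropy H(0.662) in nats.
0.6397 nats

The binary entropy function is:
H(p) = -p log(p) - (1-p) log(1-p)

H(0.662) = -0.662 × log_e(0.662) - 0.338 × log_e(0.338)
H(0.662) = 0.6397 nats

Note: Binary entropy is maximized at p=0.5 (H=1 bit) and minimized at p=0 or p=1 (H=0).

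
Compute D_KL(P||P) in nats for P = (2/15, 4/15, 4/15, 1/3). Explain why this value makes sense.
0.0000 nats

KL divergence satisfies the Gibbs inequality: D_KL(P||Q) ≥ 0 for all distributions P, Q.

D_KL(P||Q) = Σ p(x) log(p(x)/q(x))
Each term is p(x) × log_e(p(x)/p(x)) = p(x) × log_e(1) = 0, so the sum is 0.
D_KL(P||Q) = 0.0000 nats

When P = Q, the KL divergence is exactly 0, as there is no 'divergence' between identical distributions.

This non-negativity is a fundamental property: relative entropy cannot be negative because it measures how different Q is from P.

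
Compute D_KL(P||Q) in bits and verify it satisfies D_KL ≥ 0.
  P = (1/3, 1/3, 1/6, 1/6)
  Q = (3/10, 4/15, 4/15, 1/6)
0.0450 bits

KL divergence satisfies the Gibbs inequality: D_KL(P||Q) ≥ 0 for all distributions P, Q.

D_KL(P||Q) = Σ p(x) log(p(x)/q(x))
Term by term:
  x=0: 1/3 × log_2[(1/3)/(3/10)] = 0.0507
  x=1: 1/3 × log_2[(1/3)/(4/15)] = 0.1073
  x=2: 1/6 × log_2[(1/6)/(4/15)] = -0.1130
  x=3: 1/6 × log_2[(1/6)/(1/6)] = 0.0000
D_KL(P||Q) = 0.0450 bits

D_KL(P||Q) = 0.0450 ≥ 0 ✓

This non-negativity is a fundamental property: relative entropy cannot be negative because it measures how different Q is from P.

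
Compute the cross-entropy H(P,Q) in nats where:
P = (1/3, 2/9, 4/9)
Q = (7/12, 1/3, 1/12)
1.5282 nats

Cross-entropy: H(P,Q) = -Σ p(x) log q(x)

Alternatively: H(P,Q) = H(P) + D_KL(P||Q)
H(P) = 1.0609 nats
D_KL(P||Q) = 0.4673 nats

H(P,Q) = 1.0609 + 0.4673 = 1.5282 nats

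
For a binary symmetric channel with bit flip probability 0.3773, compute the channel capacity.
0.0439 bits

For a binary symmetric channel (BSC) with error probability p:
Capacity C = 1 - H(p) bits per symbol

where H(p) = -p log₂(p) - (1-p) log₂(1-p) is the binary entropy function.

H(0.3773) = 0.9561 bits
C = 1 - 0.9561 = 0.0439 bits per symbol

This means we can reliably transmit up to 0.0439 bits of information per channel use.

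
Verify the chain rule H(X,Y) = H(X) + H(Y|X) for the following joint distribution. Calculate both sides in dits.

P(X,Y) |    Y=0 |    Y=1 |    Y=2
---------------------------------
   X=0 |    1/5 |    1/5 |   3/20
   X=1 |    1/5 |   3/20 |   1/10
H(X,Y) = 0.7666, H(X) = 0.2989, H(Y|X) = 0.4677 (all in dits)

Chain rule: H(X,Y) = H(X) + H(Y|X)

Left side — joint entropy directly:
H(X,Y) = -Σ p(x,y) log p(x,y) = 0.7666 dits

Right side — compute H(Y|X) from the conditional distributions:
P(X) = (11/20, 9/20), so H(X) = 0.2989 dits
H(Y|X) = Σ_x P(X=x) · H(Y|X=x):
  P(Y|X=0) = (4/11, 4/11, 3/11), H(Y|X=0) = 0.4734, weight P(X=0) = 11/20
  P(Y|X=1) = (4/9, 1/3, 2/9), H(Y|X=1) = 0.4607, weight P(X=1) = 9/20
H(Y|X) = 0.4677 dits

H(X) + H(Y|X) = 0.2989 + 0.4677 = 0.7666 dits

Both sides equal 0.7666 dits. ✓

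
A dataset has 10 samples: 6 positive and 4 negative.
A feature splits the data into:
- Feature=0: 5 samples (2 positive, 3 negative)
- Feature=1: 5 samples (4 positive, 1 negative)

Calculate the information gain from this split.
0.1245 bits

Information Gain = H(Y) - H(Y|Feature)

Before split:
P(positive) = 6/10 = 0.6000
H(Y) = 0.9710 bits

After split:
Feature=0: H = 0.9710 bits (weight = 5/10)
Feature=1: H = 0.7219 bits (weight = 5/10)
H(Y|Feature) = (5/10)×0.9710 + (5/10)×0.7219 = 0.8464 bits

Information Gain = 0.9710 - 0.8464 = 0.1245 bits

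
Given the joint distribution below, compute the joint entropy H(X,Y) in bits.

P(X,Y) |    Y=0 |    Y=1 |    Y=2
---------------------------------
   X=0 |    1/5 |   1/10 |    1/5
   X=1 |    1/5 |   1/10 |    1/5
2.5219 bits

Joint entropy is H(X,Y) = -Σ_{x,y} p(x,y) log p(x,y).

Summing over all non-zero entries:
H(X,Y) = -[1/5·log_2(1/5) + 1/10·log_2(1/10) + 1/5·log_2(1/5) + 1/5·log_2(1/5) + 1/10·log_2(1/10) + 1/5·log_2(1/5)]
H(X,Y) = 2.5219 bits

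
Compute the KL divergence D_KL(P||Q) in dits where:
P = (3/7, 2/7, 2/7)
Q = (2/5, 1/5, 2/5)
0.0153 dits

KL divergence: D_KL(P||Q) = Σ p(x) log(p(x)/q(x))

Computing term by term:
  x=0: 3/7 × log_10[(3/7)/(2/5)] = 3/7 × 0.0300 = 0.0128
  x=1: 2/7 × log_10[(2/7)/(1/5)] = 2/7 × 0.1549 = 0.0443
  x=2: 2/7 × log_10[(2/7)/(2/5)] = 2/7 × -0.1461 = -0.0418

D_KL(P||Q) = 0.0153 dits

Note: KL divergence is always non-negative and equals 0 iff P = Q.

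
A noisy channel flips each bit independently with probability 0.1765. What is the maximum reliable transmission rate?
0.3276 bits

For a binary symmetric channel (BSC) with error probability p:
Capacity C = 1 - H(p) bits per symbol

where H(p) = -p log₂(p) - (1-p) log₂(1-p) is the binary entropy function.

H(0.1765) = 0.6724 bits
C = 1 - 0.6724 = 0.3276 bits per symbol

This means we can reliably transmit up to 0.3276 bits of information per channel use.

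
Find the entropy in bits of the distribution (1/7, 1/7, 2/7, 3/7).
1.8424 bits

Shannon entropy is H(X) = -Σ p(x) log p(x).

For P = (1/7, 1/7, 2/7, 3/7):
H = -1/7 × log_2(1/7) -1/7 × log_2(1/7) -2/7 × log_2(2/7) -3/7 × log_2(3/7)
H = 1.8424 bits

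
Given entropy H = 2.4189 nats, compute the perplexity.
11.2335

Perplexity is e^H (or exp(H) for natural log).

H = 2.4189 nats
Perplexity = e^2.4189 = 11.2335

Interpretation: The model's uncertainty is equivalent to choosing uniformly among 11.2 options.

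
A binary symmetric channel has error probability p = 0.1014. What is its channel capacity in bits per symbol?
0.5266 bits

For a binary symmetric channel (BSC) with error probability p:
Capacity C = 1 - H(p) bits per symbol

where H(p) = -p log₂(p) - (1-p) log₂(1-p) is the binary entropy function.

H(0.1014) = 0.4734 bits
C = 1 - 0.4734 = 0.5266 bits per symbol

This means we can reliably transmit up to 0.5266 bits of information per channel use.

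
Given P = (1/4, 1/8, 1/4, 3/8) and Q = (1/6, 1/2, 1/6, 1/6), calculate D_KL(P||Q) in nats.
0.3335 nats

KL divergence: D_KL(P||Q) = Σ p(x) log(p(x)/q(x))

Computing term by term:
  x=0: 1/4 × log_e[(1/4)/(1/6)] = 1/4 × 0.4055 = 0.1014
  x=1: 1/8 × log_e[(1/8)/(1/2)] = 1/8 × -1.3863 = -0.1733
  x=2: 1/4 × log_e[(1/4)/(1/6)] = 1/4 × 0.4055 = 0.1014
  x=3: 3/8 × log_e[(3/8)/(1/6)] = 3/8 × 0.8109 = 0.3041

D_KL(P||Q) = 0.3335 nats

Note: KL divergence is always non-negative and equals 0 iff P = Q.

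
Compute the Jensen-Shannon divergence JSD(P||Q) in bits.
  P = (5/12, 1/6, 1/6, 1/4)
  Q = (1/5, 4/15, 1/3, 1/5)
0.0589 bits

Jensen-Shannon divergence is:
JSD(P||Q) = 0.5 × D_KL(P||M) + 0.5 × D_KL(Q||M)
where M = 0.5 × (P + Q) is the mixture distribution.

M = 0.5 × (5/12, 1/6, 1/6, 1/4) + 0.5 × (1/5, 4/15, 1/3, 1/5) = (0.308333, 0.216667, 1/4, 9/40)

D_KL(P||M) = 0.0584 bits
D_KL(Q||M) = 0.0593 bits

JSD(P||Q) = 0.5 × 0.0584 + 0.5 × 0.0593 = 0.0589 bits

Unlike KL divergence, JSD is symmetric and bounded: 0 ≤ JSD ≤ log(2).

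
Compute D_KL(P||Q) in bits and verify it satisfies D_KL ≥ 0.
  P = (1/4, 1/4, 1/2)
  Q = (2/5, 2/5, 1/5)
0.3219 bits

KL divergence satisfies the Gibbs inequality: D_KL(P||Q) ≥ 0 for all distributions P, Q.

D_KL(P||Q) = Σ p(x) log(p(x)/q(x))
Term by term:
  x=0: 1/4 × log_2[(1/4)/(2/5)] = -0.1695
  x=1: 1/4 × log_2[(1/4)/(2/5)] = -0.1695
  x=2: 1/2 × log_2[(1/2)/(1/5)] = 0.6610
D_KL(P||Q) = 0.3219 bits

D_KL(P||Q) = 0.3219 ≥ 0 ✓

This non-negativity is a fundamental property: relative entropy cannot be negative because it measures how different Q is from P.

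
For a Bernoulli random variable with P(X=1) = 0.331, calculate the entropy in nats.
0.6349 nats

The binary entropy function is:
H(p) = -p log(p) - (1-p) log(1-p)

H(0.331) = -0.331 × log_e(0.331) - 0.669 × log_e(0.669)
H(0.331) = 0.6349 nats

Note: Binary entropy is maximized at p=0.5 (H=1 bit) and minimized at p=0 or p=1 (H=0).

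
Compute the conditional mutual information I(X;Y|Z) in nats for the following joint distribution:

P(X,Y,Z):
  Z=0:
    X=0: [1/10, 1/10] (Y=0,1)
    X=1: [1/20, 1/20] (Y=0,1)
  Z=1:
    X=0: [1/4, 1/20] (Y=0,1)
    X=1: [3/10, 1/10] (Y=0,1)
0.0036 nats

Conditional mutual information: I(X;Y|Z) = H(X|Z) + H(Y|Z) - H(X,Y|Z)

H(Z) = 0.6109
H(X,Z) = 1.2799 → H(X|Z) = 0.6690
H(Y,Z) = 1.1825 → H(Y|Z) = 0.5717
H(X,Y,Z) = 1.8479 → H(X,Y|Z) = 1.2370

I(X;Y|Z) = 0.6690 + 0.5717 - 1.2370 = 0.0036 nats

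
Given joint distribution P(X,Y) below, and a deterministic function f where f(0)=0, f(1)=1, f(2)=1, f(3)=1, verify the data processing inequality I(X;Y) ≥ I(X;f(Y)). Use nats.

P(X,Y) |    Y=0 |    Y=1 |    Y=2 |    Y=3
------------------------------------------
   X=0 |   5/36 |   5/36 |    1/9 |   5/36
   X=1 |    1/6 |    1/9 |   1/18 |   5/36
I(X;Y) = 0.0107, I(X;f(Y)) = 0.0047, inequality holds: 0.0107 ≥ 0.0047

Data Processing Inequality: For any Markov chain X → Y → Z, we have I(X;Y) ≥ I(X;Z).

Here Z = f(Y) is a deterministic function of Y, forming X → Y → Z.

Original I(X;Y) = 0.0107 nats

After applying f:
P(X,Z) where Z=f(Y):
- P(X,Z=0) = P(X,Y=0)
- P(X,Z=1) = P(X,Y=1) + P(X,Y=2) + P(X,Y=3)

I(X;Z) = I(X;f(Y)) = 0.0047 nats

Verification: 0.0107 ≥ 0.0047 ✓

Information cannot be created by processing; the function f can only lose information about X.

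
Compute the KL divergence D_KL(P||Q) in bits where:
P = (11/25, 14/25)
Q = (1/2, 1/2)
0.0104 bits

KL divergence: D_KL(P||Q) = Σ p(x) log(p(x)/q(x))

Computing term by term:
  x=0: 11/25 × log_2[(11/25)/(1/2)] = 11/25 × -0.1844 = -0.0811
  x=1: 14/25 × log_2[(14/25)/(1/2)] = 14/25 × 0.1635 = 0.0916

D_KL(P||Q) = 0.0104 bits

Note: KL divergence is always non-negative and equals 0 iff P = Q.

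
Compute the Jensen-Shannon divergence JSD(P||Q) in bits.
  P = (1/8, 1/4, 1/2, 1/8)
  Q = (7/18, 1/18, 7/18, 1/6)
0.1067 bits

Jensen-Shannon divergence is:
JSD(P||Q) = 0.5 × D_KL(P||M) + 0.5 × D_KL(Q||M)
where M = 0.5 × (P + Q) is the mixture distribution.

M = 0.5 × (1/8, 1/4, 1/2, 1/8) + 0.5 × (7/18, 1/18, 7/18, 1/6) = (0.256944, 0.152778, 4/9, 0.145833)

D_KL(P||M) = 0.1048 bits
D_KL(Q||M) = 0.1086 bits

JSD(P||Q) = 0.5 × 0.1048 + 0.5 × 0.1086 = 0.1067 bits

Unlike KL divergence, JSD is symmetric and bounded: 0 ≤ JSD ≤ log(2).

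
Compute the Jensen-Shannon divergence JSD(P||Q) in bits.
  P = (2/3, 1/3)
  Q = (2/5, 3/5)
0.0522 bits

Jensen-Shannon divergence is:
JSD(P||Q) = 0.5 × D_KL(P||M) + 0.5 × D_KL(Q||M)
where M = 0.5 × (P + Q) is the mixture distribution.

M = 0.5 × (2/3, 1/3) + 0.5 × (2/5, 3/5) = (8/15, 7/15)

D_KL(P||M) = 0.0528 bits
D_KL(Q||M) = 0.0515 bits

JSD(P||Q) = 0.5 × 0.0528 + 0.5 × 0.0515 = 0.0522 bits

Unlike KL divergence, JSD is symmetric and bounded: 0 ≤ JSD ≤ log(2).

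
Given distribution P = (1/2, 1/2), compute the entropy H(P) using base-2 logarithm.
1.0000 bits

Shannon entropy is H(X) = -Σ p(x) log p(x).

For P = (1/2, 1/2):
H = -1/2 × log_2(1/2) -1/2 × log_2(1/2)
H = 1.0000 bits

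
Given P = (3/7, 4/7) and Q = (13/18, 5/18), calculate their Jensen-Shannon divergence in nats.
0.0449 nats

Jensen-Shannon divergence is:
JSD(P||Q) = 0.5 × D_KL(P||M) + 0.5 × D_KL(Q||M)
where M = 0.5 × (P + Q) is the mixture distribution.

M = 0.5 × (3/7, 4/7) + 0.5 × (13/18, 5/18) = (0.575397, 0.424603)

D_KL(P||M) = 0.0434 nats
D_KL(Q||M) = 0.0463 nats

JSD(P||Q) = 0.5 × 0.0434 + 0.5 × 0.0463 = 0.0449 nats

Unlike KL divergence, JSD is symmetric and bounded: 0 ≤ JSD ≤ log(2).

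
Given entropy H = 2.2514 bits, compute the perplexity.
4.7614

Perplexity is 2^H (or exp(H) for natural log).

H = 2.2514 bits
Perplexity = 2^2.2514 = 4.7614

Interpretation: The model's uncertainty is equivalent to choosing uniformly among 4.8 options.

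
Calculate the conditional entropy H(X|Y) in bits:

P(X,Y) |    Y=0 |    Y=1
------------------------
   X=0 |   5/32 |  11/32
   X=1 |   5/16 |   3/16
0.9281 bits

Using the chain rule: H(X|Y) = H(X,Y) - H(Y)

First, compute H(X,Y) = 1.9252 bits

Marginal P(Y) = (15/32, 17/32)
H(Y) = 0.9972 bits

H(X|Y) = H(X,Y) - H(Y) = 1.9252 - 0.9972 = 0.9281 bits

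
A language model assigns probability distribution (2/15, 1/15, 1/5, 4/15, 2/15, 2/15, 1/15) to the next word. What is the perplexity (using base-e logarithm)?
6.3053

Perplexity is e^H (or exp(H) for natural log).

First, H = -Σ p log p = 1.8414 nats
Perplexity = e^1.8414 = 6.3053

Interpretation: The model's uncertainty is equivalent to choosing uniformly among 6.3 options.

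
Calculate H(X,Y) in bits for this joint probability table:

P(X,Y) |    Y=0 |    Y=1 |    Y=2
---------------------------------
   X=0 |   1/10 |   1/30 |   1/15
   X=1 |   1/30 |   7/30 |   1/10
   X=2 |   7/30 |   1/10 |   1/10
2.8961 bits

Joint entropy is H(X,Y) = -Σ_{x,y} p(x,y) log p(x,y).

Summing over all non-zero entries:
H(X,Y) = -[1/10·log_2(1/10) + 1/30·log_2(1/30) + 1/15·log_2(1/15) + 1/30·log_2(1/30) + 7/30·log_2(7/30) + 1/10·log_2(1/10) + 7/30·log_2(7/30) + 1/10·log_2(1/10) + 1/10·log_2(1/10)]
H(X,Y) = 2.8961 bits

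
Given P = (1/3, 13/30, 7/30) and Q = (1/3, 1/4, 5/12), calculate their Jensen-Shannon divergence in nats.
0.0256 nats

Jensen-Shannon divergence is:
JSD(P||Q) = 0.5 × D_KL(P||M) + 0.5 × D_KL(Q||M)
where M = 0.5 × (P + Q) is the mixture distribution.

M = 0.5 × (1/3, 13/30, 7/30) + 0.5 × (1/3, 1/4, 5/12) = (1/3, 0.341667, 13/40)

D_KL(P||M) = 0.0257 nats
D_KL(Q||M) = 0.0254 nats

JSD(P||Q) = 0.5 × 0.0257 + 0.5 × 0.0254 = 0.0256 nats

Unlike KL divergence, JSD is symmetric and bounded: 0 ≤ JSD ≤ log(2).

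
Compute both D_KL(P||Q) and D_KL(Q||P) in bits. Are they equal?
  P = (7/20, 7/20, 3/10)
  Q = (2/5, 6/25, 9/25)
D_KL(P||Q) = 0.0442, D_KL(Q||P) = 0.0411

KL divergence is not symmetric: D_KL(P||Q) ≠ D_KL(Q||P) in general.

D_KL(P||Q) = 0.0442 bits
D_KL(Q||P) = 0.0411 bits

No, they are not equal!

This asymmetry is why KL divergence is not a true distance metric.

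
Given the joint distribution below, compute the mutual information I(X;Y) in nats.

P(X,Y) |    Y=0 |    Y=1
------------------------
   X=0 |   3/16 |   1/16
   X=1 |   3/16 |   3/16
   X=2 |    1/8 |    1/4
0.0539 nats

Mutual information: I(X;Y) = H(X) + H(Y) - H(X,Y)

Marginals:
P(X) = (1/4, 3/8, 3/8), H(X) = 1.0822 nats
P(Y) = (1/2, 1/2), H(Y) = 0.6931 nats

Joint entropy: H(X,Y) = 1.7214 nats

I(X;Y) = 1.0822 + 0.6931 - 1.7214 = 0.0539 nats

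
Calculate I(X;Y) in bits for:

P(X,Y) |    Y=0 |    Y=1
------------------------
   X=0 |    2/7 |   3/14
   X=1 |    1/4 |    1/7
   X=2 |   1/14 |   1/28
0.0041 bits

Mutual information: I(X;Y) = H(X) + H(Y) - H(X,Y)

Marginals:
P(X) = (1/2, 11/28, 3/28), H(X) = 1.3748 bits
P(Y) = (17/28, 11/28), H(Y) = 0.9666 bits

Joint entropy: H(X,Y) = 2.3373 bits

I(X;Y) = 1.3748 + 0.9666 - 2.3373 = 0.0041 bits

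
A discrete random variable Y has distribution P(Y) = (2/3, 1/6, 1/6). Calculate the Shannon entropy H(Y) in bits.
1.2516 bits

Shannon entropy is H(X) = -Σ p(x) log p(x).

For P = (2/3, 1/6, 1/6):
H = -2/3 × log_2(2/3) -1/6 × log_2(1/6) -1/6 × log_2(1/6)
H = 1.2516 bits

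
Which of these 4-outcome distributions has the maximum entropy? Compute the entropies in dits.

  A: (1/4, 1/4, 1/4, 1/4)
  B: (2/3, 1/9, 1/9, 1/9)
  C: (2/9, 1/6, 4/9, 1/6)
A

For a discrete distribution over n outcomes, entropy is maximized by the uniform distribution.

Computing entropies:
H(A) = 0.6021 dits
H(B) = 0.4355 dits
H(C) = 0.5611 dits

The uniform distribution (where all probabilities equal 1/4) achieves the maximum entropy of log_10(4) = 0.6021 dits.

Distribution A has the highest entropy.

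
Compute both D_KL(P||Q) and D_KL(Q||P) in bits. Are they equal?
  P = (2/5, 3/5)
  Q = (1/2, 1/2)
D_KL(P||Q) = 0.0290, D_KL(Q||P) = 0.0294

KL divergence is not symmetric: D_KL(P||Q) ≠ D_KL(Q||P) in general.

D_KL(P||Q) = 0.0290 bits
D_KL(Q||P) = 0.0294 bits

No, they are not equal!

This asymmetry is why KL divergence is not a true distance metric.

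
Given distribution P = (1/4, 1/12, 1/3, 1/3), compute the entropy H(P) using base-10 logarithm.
0.5585 dits

Shannon entropy is H(X) = -Σ p(x) log p(x).

For P = (1/4, 1/12, 1/3, 1/3):
H = -1/4 × log_10(1/4) -1/12 × log_10(1/12) -1/3 × log_10(1/3) -1/3 × log_10(1/3)
H = 0.5585 dits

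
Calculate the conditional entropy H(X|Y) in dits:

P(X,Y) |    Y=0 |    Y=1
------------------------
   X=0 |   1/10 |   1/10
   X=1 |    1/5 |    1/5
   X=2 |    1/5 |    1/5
0.4581 dits

Using the chain rule: H(X|Y) = H(X,Y) - H(Y)

First, compute H(X,Y) = 0.7592 dits

Marginal P(Y) = (1/2, 1/2)
H(Y) = 0.3010 dits

H(X|Y) = H(X,Y) - H(Y) = 0.7592 - 0.3010 = 0.4581 dits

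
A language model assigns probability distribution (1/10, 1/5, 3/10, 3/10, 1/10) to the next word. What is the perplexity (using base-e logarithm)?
4.5032

Perplexity is e^H (or exp(H) for natural log).

First, H = -Σ p log p = 1.5048 nats
Perplexity = e^1.5048 = 4.5032

Interpretation: The model's uncertainty is equivalent to choosing uniformly among 4.5 options.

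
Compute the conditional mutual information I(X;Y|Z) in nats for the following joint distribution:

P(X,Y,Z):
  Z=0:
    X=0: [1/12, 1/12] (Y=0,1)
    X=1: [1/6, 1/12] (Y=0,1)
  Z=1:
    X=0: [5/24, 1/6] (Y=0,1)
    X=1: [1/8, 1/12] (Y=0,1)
0.0063 nats

Conditional mutual information: I(X;Y|Z) = H(X|Z) + H(Y|Z) - H(X,Y|Z)

H(Z) = 0.6792
H(X,Z) = 1.3398 → H(X|Z) = 0.6606
H(Y,Z) = 1.3580 → H(Y|Z) = 0.6788
H(X,Y,Z) = 2.0123 → H(X,Y|Z) = 1.3331

I(X;Y|Z) = 0.6606 + 0.6788 - 1.3331 = 0.0063 nats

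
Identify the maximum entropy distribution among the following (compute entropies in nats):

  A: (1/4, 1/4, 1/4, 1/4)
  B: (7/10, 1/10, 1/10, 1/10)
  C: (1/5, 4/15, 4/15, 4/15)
A

For a discrete distribution over n outcomes, entropy is maximized by the uniform distribution.

Computing entropies:
H(A) = 1.3863 nats
H(B) = 0.9404 nats
H(C) = 1.3793 nats

The uniform distribution (where all probabilities equal 1/4) achieves the maximum entropy of log_e(4) = 1.3863 nats.

Distribution A has the highest entropy.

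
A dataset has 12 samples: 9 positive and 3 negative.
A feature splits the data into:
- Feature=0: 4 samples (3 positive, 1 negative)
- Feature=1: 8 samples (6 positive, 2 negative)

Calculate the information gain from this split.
0.0000 bits

Information Gain = H(Y) - H(Y|Feature)

Before split:
P(positive) = 9/12 = 0.7500
H(Y) = 0.8113 bits

After split:
Feature=0: H = 0.8113 bits (weight = 4/12)
Feature=1: H = 0.8113 bits (weight = 8/12)
H(Y|Feature) = (4/12)×0.8113 + (8/12)×0.8113 = 0.8113 bits

Information Gain = 0.8113 - 0.8113 = 0.0000 bits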